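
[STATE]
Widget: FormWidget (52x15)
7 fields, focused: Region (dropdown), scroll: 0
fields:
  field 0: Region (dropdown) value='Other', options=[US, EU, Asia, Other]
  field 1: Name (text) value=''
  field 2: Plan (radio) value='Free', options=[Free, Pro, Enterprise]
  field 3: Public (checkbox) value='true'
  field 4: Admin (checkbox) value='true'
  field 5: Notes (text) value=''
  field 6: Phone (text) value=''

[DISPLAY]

> Region:     [Other                              ▼]
  Name:       [                                    ]
  Plan:       (●) Free  ( ) Pro  ( ) Enterprise     
  Public:     [x]                                   
  Admin:      [x]                                   
  Notes:      [                                    ]
  Phone:      [                                    ]
                                                    
                                                    
                                                    
                                                    
                                                    
                                                    
                                                    
                                                    


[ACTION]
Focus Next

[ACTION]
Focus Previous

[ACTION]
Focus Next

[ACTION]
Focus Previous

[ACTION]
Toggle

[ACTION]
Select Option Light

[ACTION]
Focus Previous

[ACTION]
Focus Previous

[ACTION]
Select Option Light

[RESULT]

  Region:     [Other                              ▼]
  Name:       [                                    ]
  Plan:       (●) Free  ( ) Pro  ( ) Enterprise     
  Public:     [x]                                   
  Admin:      [x]                                   
> Notes:      [                                    ]
  Phone:      [                                    ]
                                                    
                                                    
                                                    
                                                    
                                                    
                                                    
                                                    
                                                    


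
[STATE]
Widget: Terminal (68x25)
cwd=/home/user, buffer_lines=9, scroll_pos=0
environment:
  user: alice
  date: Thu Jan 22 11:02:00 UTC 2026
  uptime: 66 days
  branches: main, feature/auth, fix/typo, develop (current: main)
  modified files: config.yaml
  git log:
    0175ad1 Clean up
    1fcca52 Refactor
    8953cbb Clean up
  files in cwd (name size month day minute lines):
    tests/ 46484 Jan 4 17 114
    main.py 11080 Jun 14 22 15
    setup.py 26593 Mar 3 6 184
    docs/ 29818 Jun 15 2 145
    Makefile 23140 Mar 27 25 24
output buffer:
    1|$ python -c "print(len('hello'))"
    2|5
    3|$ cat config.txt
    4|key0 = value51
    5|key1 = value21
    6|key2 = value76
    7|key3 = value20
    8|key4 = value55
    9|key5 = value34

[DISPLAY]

$ python -c "print(len('hello'))"                                   
5                                                                   
$ cat config.txt                                                    
key0 = value51                                                      
key1 = value21                                                      
key2 = value76                                                      
key3 = value20                                                      
key4 = value55                                                      
key5 = value34                                                      
$ █                                                                 
                                                                    
                                                                    
                                                                    
                                                                    
                                                                    
                                                                    
                                                                    
                                                                    
                                                                    
                                                                    
                                                                    
                                                                    
                                                                    
                                                                    
                                                                    


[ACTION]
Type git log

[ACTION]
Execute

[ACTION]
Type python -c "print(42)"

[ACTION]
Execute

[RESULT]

$ python -c "print(len('hello'))"                                   
5                                                                   
$ cat config.txt                                                    
key0 = value51                                                      
key1 = value21                                                      
key2 = value76                                                      
key3 = value20                                                      
key4 = value55                                                      
key5 = value34                                                      
$ git log                                                           
0175ad1 Clean up                                                    
1fcca52 Refactor                                                    
8953cbb Clean up                                                    
$ python -c "print(42)"                                             
42                                                                  
$ █                                                                 
                                                                    
                                                                    
                                                                    
                                                                    
                                                                    
                                                                    
                                                                    
                                                                    
                                                                    


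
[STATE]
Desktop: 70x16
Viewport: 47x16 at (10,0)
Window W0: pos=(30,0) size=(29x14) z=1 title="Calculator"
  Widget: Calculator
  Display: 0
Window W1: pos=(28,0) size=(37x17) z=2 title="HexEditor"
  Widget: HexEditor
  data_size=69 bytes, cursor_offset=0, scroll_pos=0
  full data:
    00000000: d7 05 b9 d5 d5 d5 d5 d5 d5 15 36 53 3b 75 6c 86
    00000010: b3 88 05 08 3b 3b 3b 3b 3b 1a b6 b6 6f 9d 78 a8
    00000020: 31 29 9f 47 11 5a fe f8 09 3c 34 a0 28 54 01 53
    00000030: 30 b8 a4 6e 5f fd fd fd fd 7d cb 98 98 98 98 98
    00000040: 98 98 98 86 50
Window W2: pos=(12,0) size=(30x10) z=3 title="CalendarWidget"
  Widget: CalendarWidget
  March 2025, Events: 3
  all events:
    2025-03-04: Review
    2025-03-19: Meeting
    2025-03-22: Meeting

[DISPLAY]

  ┏━━━━━━━━━━━━━━━━━━━━━━━━━━━━┓━━━━━━━━━━━━━━━
  ┃ CalendarWidget             ┃               
  ┠────────────────────────────┨───────────────
  ┃         March 2025         ┃05 b9 d5 d5 d5 
  ┃Mo Tu We Th Fr Sa Su        ┃88 05 08 3b 3b 
  ┃                1  2        ┃29 9f 47 11 5a 
  ┃ 3  4*  5  6  7  8  9       ┃b8 a4 6e 5f fd 
  ┃10 11 12 13 14 15 16        ┃98 98 86 50    
  ┃17 18 19* 20 21 22* 23      ┃               
  ┗━━━━━━━━━━━━━━━━━━━━━━━━━━━━┛               
                  ┃                            
                  ┃                            
                  ┃                            
                  ┃                            
                  ┃                            
                  ┃                            


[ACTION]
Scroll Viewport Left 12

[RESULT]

            ┏━━━━━━━━━━━━━━━━━━━━━━━━━━━━┓━━━━━
            ┃ CalendarWidget             ┃     
            ┠────────────────────────────┨─────
            ┃         March 2025         ┃05 b9
            ┃Mo Tu We Th Fr Sa Su        ┃88 05
            ┃                1  2        ┃29 9f
            ┃ 3  4*  5  6  7  8  9       ┃b8 a4
            ┃10 11 12 13 14 15 16        ┃98 98
            ┃17 18 19* 20 21 22* 23      ┃     
            ┗━━━━━━━━━━━━━━━━━━━━━━━━━━━━┛     
                            ┃                  
                            ┃                  
                            ┃                  
                            ┃                  
                            ┃                  
                            ┃                  


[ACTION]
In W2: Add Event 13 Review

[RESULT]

            ┏━━━━━━━━━━━━━━━━━━━━━━━━━━━━┓━━━━━
            ┃ CalendarWidget             ┃     
            ┠────────────────────────────┨─────
            ┃         March 2025         ┃05 b9
            ┃Mo Tu We Th Fr Sa Su        ┃88 05
            ┃                1  2        ┃29 9f
            ┃ 3  4*  5  6  7  8  9       ┃b8 a4
            ┃10 11 12 13* 14 15 16       ┃98 98
            ┃17 18 19* 20 21 22* 23      ┃     
            ┗━━━━━━━━━━━━━━━━━━━━━━━━━━━━┛     
                            ┃                  
                            ┃                  
                            ┃                  
                            ┃                  
                            ┃                  
                            ┃                  


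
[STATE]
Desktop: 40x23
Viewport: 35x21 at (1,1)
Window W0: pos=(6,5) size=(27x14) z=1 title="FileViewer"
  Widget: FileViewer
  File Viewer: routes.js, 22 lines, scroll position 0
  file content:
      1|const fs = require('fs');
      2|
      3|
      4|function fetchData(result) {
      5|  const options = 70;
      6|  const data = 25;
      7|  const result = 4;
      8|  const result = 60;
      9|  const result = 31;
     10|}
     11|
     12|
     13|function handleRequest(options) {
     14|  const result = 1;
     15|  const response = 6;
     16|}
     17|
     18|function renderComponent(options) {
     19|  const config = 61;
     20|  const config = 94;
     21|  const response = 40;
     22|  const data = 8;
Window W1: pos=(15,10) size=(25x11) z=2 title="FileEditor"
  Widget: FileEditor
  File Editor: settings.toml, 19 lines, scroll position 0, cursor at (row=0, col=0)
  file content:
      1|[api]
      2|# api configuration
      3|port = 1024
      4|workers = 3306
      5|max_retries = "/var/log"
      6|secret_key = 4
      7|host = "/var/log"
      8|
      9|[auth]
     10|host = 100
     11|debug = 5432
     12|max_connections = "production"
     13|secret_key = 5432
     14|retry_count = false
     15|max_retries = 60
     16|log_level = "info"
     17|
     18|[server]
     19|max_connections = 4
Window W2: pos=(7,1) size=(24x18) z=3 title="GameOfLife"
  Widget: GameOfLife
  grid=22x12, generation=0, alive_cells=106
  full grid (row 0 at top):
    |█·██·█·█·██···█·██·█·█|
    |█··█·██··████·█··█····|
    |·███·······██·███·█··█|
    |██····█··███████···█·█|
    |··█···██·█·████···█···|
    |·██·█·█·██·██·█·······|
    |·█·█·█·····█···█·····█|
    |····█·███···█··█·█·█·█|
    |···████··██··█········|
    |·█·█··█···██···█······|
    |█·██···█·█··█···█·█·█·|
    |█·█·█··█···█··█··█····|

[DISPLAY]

      ┏━━━━━━━━━━━━━━━━━━━━━━┓     
      ┃ GameOfLife           ┃     
      ┠──────────────────────┨     
      ┃Gen: 0                ┃     
     ┏┃█·██·█·█·██···█·██·█·█┃━┓   
     ┃┃█··█·██··████·█··█····┃ ┃   
     ┠┃·███·······██·███·█··█┃─┨   
     ┃┃██····█··███████···█·█┃▲┃   
     ┃┃··█···██·█·████···█···┃█┃   
     ┃┃·██·█·█·██·██·█·······┃━━━━━
     ┃┃·█·█·█·····█···█·····█┃     
     ┃┃····█·███···█··█·█·█·█┃─────
     ┃┃···████··██··█········┃     
     ┃┃·█·█··█···██···█······┃tion 
     ┃┃█·██···█·█··█···█·█·█·┃     
     ┃┃█·█·█··█···█··█··█····┃     
     ┃┃                      ┃/var/
     ┗┗━━━━━━━━━━━━━━━━━━━━━━┛     
              ┃host = "/var/log"   
              ┗━━━━━━━━━━━━━━━━━━━━
                                   


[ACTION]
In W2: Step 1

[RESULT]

      ┏━━━━━━━━━━━━━━━━━━━━━━┓     
      ┃ GameOfLife           ┃     
      ┠──────────────────────┨     
      ┃Gen: 1                ┃     
     ┏┃·███·█··██···█·████···┃━┓   
     ┃┃█····██·██··█·█·····█·┃ ┃   
     ┠┃···████·········███·█·┃─┨   
     ┃┃█··█··████······█████·┃▲┃   
     ┃┃█·██··█···············┃█┃   
     ┃┃·█··█·█·██····██······┃━━━━━
     ┃┃·█·█·····███·████···█·┃     
     ┃┃··█····██████·█·█···█·┃─────
     ┃┃··██····███·█·█·█·····┃     
     ┃┃·█····███··██·········┃tion 
     ┃┃█···█·███···█··███····┃     
     ┃┃··█·····█········█····┃     
     ┃┃                      ┃/var/
     ┗┗━━━━━━━━━━━━━━━━━━━━━━┛     
              ┃host = "/var/log"   
              ┗━━━━━━━━━━━━━━━━━━━━
                                   


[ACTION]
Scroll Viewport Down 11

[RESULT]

      ┃ GameOfLife           ┃     
      ┠──────────────────────┨     
      ┃Gen: 1                ┃     
     ┏┃·███·█··██···█·████···┃━┓   
     ┃┃█····██·██··█·█·····█·┃ ┃   
     ┠┃···████·········███·█·┃─┨   
     ┃┃█··█··████······█████·┃▲┃   
     ┃┃█·██··█···············┃█┃   
     ┃┃·█··█·█·██····██······┃━━━━━
     ┃┃·█·█·····███·████···█·┃     
     ┃┃··█····██████·█·█···█·┃─────
     ┃┃··██····███·█·█·█·····┃     
     ┃┃·█····███··██·········┃tion 
     ┃┃█···█·███···█··███····┃     
     ┃┃··█·····█········█····┃     
     ┃┃                      ┃/var/
     ┗┗━━━━━━━━━━━━━━━━━━━━━━┛     
              ┃host = "/var/log"   
              ┗━━━━━━━━━━━━━━━━━━━━
                                   
                                   


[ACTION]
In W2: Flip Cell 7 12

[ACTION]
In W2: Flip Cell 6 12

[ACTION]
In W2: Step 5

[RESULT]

      ┃ GameOfLife           ┃     
      ┠──────────────────────┨     
      ┃Gen: 6                ┃     
     ┏┃···██···██············┃━┓   
     ┃┃█·████··██···██···█·██┃ ┃   
     ┠┃██···██······██···██·█┃─┨   
     ┃┃█··███·······██····█·█┃▲┃   
     ┃┃█·········██········█·┃█┃   
     ┃┃·█·███··█·█·█·█····█··┃━━━━━
     ┃┃·······███████·█······┃     
     ┃┃····████·███·█·██·····┃─────
     ┃┃█··█·███·███·█········┃     
     ┃┃█······█████·····█····┃tion 
     ┃┃█···█··██·█··█·█·█····┃     
     ┃┃··█·█··███·███···█····┃     
     ┃┃                      ┃/var/
     ┗┗━━━━━━━━━━━━━━━━━━━━━━┛     
              ┃host = "/var/log"   
              ┗━━━━━━━━━━━━━━━━━━━━
                                   
                                   


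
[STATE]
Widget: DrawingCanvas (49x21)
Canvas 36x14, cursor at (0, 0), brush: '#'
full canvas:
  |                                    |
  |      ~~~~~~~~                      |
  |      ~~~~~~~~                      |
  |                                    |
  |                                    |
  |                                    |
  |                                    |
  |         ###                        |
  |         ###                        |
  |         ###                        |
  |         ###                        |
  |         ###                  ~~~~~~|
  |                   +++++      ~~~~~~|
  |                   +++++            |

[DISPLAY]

+                                                
      ~~~~~~~~                                   
      ~~~~~~~~                                   
                                                 
                                                 
                                                 
                                                 
         ###                                     
         ###                                     
         ###                                     
         ###                                     
         ###                  ~~~~~~             
                   +++++      ~~~~~~             
                   +++++                         
                                                 
                                                 
                                                 
                                                 
                                                 
                                                 
                                                 


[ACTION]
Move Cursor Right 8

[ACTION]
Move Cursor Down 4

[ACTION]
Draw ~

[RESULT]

                                                 
      ~~~~~~~~                                   
      ~~~~~~~~                                   
                                                 
        ~                                        
                                                 
                                                 
         ###                                     
         ###                                     
         ###                                     
         ###                                     
         ###                  ~~~~~~             
                   +++++      ~~~~~~             
                   +++++                         
                                                 
                                                 
                                                 
                                                 
                                                 
                                                 
                                                 


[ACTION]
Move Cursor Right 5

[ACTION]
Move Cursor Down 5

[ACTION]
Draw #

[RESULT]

                                                 
      ~~~~~~~~                                   
      ~~~~~~~~                                   
                                                 
        ~                                        
                                                 
                                                 
         ###                                     
         ###                                     
         ### #                                   
         ###                                     
         ###                  ~~~~~~             
                   +++++      ~~~~~~             
                   +++++                         
                                                 
                                                 
                                                 
                                                 
                                                 
                                                 
                                                 


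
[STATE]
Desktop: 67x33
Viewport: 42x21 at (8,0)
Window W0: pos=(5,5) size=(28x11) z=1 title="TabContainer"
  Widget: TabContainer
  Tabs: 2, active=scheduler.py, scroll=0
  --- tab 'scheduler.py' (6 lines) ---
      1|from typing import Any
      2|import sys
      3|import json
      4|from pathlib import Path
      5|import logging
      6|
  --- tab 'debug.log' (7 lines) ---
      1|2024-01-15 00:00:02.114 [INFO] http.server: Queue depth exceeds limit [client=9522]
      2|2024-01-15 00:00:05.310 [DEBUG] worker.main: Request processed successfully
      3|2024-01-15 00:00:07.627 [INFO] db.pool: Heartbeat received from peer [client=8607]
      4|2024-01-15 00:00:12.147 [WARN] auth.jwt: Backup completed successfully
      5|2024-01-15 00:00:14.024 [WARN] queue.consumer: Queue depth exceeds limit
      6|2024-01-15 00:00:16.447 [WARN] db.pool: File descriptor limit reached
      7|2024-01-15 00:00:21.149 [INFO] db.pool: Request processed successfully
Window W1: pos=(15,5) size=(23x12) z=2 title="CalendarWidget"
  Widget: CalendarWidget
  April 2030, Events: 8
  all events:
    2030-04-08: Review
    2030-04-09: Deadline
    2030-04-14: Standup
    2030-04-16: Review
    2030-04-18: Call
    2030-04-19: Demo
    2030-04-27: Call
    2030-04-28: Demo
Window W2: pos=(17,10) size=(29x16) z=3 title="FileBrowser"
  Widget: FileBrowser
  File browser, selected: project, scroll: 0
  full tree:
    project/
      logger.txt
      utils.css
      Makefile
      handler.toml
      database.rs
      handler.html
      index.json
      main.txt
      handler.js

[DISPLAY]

                                          
                                          
                                          
                                          
                                          
━━━━━━━┏━━━━━━━━━━━━━━━━━━━━━┓            
abConta┃ CalendarWidget      ┃            
───────┠─────────────────────┨            
chedule┃      April 2030     ┃            
───────┃Mo Tu We Th Fr Sa Su ┃            
om typi┃ ┏━━━━━━━━━━━━━━━━━━━━━━━━━━━┓    
port sy┃ ┃ FileBrowser               ┃    
port js┃1┠───────────────────────────┨    
om path┃2┃> [-] project/             ┃    
port lo┃2┃    logger.txt             ┃    
━━━━━━━┃ ┃    utils.css              ┃    
       ┗━┃    Makefile               ┃    
         ┃    handler.toml           ┃    
         ┃    database.rs            ┃    
         ┃    handler.html           ┃    
         ┃    index.json             ┃    


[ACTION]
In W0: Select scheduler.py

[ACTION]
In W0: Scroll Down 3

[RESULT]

                                          
                                          
                                          
                                          
                                          
━━━━━━━┏━━━━━━━━━━━━━━━━━━━━━┓            
abConta┃ CalendarWidget      ┃            
───────┠─────────────────────┨            
chedule┃      April 2030     ┃            
───────┃Mo Tu We Th Fr Sa Su ┃            
om path┃ ┏━━━━━━━━━━━━━━━━━━━━━━━━━━━┓    
port lo┃ ┃ FileBrowser               ┃    
       ┃1┠───────────────────────────┨    
       ┃2┃> [-] project/             ┃    
       ┃2┃    logger.txt             ┃    
━━━━━━━┃ ┃    utils.css              ┃    
       ┗━┃    Makefile               ┃    
         ┃    handler.toml           ┃    
         ┃    database.rs            ┃    
         ┃    handler.html           ┃    
         ┃    index.json             ┃    


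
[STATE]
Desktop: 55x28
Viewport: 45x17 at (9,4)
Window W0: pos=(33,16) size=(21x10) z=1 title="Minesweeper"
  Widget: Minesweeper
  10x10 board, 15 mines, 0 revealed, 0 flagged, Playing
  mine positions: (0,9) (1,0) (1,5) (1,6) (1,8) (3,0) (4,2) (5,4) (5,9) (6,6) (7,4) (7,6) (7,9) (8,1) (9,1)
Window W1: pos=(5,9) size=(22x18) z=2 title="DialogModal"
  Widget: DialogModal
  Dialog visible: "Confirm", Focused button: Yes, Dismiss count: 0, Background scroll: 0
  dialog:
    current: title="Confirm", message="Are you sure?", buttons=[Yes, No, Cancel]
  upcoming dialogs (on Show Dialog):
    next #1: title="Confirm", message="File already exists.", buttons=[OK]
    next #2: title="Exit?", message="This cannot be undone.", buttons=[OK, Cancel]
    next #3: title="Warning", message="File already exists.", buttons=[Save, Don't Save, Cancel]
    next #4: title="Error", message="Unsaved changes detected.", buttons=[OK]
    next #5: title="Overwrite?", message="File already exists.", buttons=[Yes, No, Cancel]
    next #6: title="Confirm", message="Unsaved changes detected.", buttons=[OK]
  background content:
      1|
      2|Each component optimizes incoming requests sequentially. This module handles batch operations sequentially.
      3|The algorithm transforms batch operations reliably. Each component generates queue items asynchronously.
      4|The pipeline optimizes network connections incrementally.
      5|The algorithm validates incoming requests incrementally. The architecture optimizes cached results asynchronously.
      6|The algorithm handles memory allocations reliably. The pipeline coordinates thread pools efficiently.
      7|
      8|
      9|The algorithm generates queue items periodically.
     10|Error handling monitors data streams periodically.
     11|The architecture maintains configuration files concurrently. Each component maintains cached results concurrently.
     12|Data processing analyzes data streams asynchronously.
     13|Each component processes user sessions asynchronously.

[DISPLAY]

                                             
                                             
                                             
                                             
                                             
━━━━━━━━━━━━━━━━━┓                           
alogModal        ┃                           
─────────────────┨                           
                 ┃                           
h component optim┃                           
 algorithm transf┃                           
 pipeline optimiz┃                           
──────────────┐da┃      ┏━━━━━━━━━━━━━━━━━━━┓
   Confirm    │le┃      ┃ Minesweeper       ┃
Are you sure? │  ┃      ┠───────────────────┨
[Yes]  No   Ca│  ┃      ┃■■■■■■■■■■         ┃
──────────────┘ra┃      ┃■■■■■■■■■■         ┃


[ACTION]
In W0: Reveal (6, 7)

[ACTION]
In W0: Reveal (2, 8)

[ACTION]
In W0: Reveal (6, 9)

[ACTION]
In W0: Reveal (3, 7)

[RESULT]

                                             
                                             
                                             
                                             
                                             
━━━━━━━━━━━━━━━━━┓                           
alogModal        ┃                           
─────────────────┨                           
                 ┃                           
h component optim┃                           
 algorithm transf┃                           
 pipeline optimiz┃                           
──────────────┐da┃      ┏━━━━━━━━━━━━━━━━━━━┓
   Confirm    │le┃      ┃ Minesweeper       ┃
Are you sure? │  ┃      ┠───────────────────┨
[Yes]  No   Ca│  ┃      ┃■1  1■■■■■         ┃
──────────────┘ra┃      ┃■1  1■■■■■         ┃


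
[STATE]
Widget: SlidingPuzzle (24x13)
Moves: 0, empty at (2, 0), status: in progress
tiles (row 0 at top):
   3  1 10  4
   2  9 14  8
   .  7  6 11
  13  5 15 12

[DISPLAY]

┌────┬────┬────┬────┐   
│  3 │  1 │ 10 │  4 │   
├────┼────┼────┼────┤   
│  2 │  9 │ 14 │  8 │   
├────┼────┼────┼────┤   
│    │  7 │  6 │ 11 │   
├────┼────┼────┼────┤   
│ 13 │  5 │ 15 │ 12 │   
└────┴────┴────┴────┘   
Moves: 0                
                        
                        
                        


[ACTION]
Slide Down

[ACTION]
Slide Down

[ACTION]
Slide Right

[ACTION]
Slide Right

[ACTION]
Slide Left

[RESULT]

┌────┬────┬────┬────┐   
│  1 │    │ 10 │  4 │   
├────┼────┼────┼────┤   
│  3 │  9 │ 14 │  8 │   
├────┼────┼────┼────┤   
│  2 │  7 │  6 │ 11 │   
├────┼────┼────┼────┤   
│ 13 │  5 │ 15 │ 12 │   
└────┴────┴────┴────┘   
Moves: 3                
                        
                        
                        


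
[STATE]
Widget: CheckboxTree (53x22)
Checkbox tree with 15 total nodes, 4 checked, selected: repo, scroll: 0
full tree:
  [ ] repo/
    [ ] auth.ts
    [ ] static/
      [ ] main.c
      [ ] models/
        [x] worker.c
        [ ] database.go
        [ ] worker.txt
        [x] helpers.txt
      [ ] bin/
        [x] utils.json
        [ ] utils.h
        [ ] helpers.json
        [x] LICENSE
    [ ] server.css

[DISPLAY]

>[-] repo/                                           
   [ ] auth.ts                                       
   [-] static/                                       
     [ ] main.c                                      
     [-] models/                                     
       [x] worker.c                                  
       [ ] database.go                               
       [ ] worker.txt                                
       [x] helpers.txt                               
     [-] bin/                                        
       [x] utils.json                                
       [ ] utils.h                                   
       [ ] helpers.json                              
       [x] LICENSE                                   
   [ ] server.css                                    
                                                     
                                                     
                                                     
                                                     
                                                     
                                                     
                                                     


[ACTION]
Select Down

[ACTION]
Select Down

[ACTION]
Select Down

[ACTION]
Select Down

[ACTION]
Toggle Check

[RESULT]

 [-] repo/                                           
   [ ] auth.ts                                       
   [-] static/                                       
     [ ] main.c                                      
>    [x] models/                                     
       [x] worker.c                                  
       [x] database.go                               
       [x] worker.txt                                
       [x] helpers.txt                               
     [-] bin/                                        
       [x] utils.json                                
       [ ] utils.h                                   
       [ ] helpers.json                              
       [x] LICENSE                                   
   [ ] server.css                                    
                                                     
                                                     
                                                     
                                                     
                                                     
                                                     
                                                     


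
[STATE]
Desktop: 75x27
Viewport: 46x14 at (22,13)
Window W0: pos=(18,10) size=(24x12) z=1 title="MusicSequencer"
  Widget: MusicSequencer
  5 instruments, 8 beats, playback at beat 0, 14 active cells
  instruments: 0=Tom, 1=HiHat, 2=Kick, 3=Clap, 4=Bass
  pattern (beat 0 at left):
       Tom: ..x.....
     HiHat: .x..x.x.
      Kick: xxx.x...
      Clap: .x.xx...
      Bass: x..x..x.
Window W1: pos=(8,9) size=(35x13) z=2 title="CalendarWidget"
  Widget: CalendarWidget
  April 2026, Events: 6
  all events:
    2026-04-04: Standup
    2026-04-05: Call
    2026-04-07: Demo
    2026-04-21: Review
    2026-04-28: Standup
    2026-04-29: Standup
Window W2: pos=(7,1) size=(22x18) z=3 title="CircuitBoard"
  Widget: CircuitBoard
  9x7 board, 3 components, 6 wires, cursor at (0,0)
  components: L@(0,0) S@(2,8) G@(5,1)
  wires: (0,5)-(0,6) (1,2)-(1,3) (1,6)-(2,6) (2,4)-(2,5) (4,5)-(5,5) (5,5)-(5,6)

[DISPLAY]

      ┃             ┃                         
      ┃5*           ┃                         
      ┃2            ┃                         
      ┃             ┃                         
      ┃6            ┃                         
━━━━━━┛             ┃                         
                    ┃                         
                    ┃                         
━━━━━━━━━━━━━━━━━━━━┛                         
                                              
                                              
                                              
                                              
                                              


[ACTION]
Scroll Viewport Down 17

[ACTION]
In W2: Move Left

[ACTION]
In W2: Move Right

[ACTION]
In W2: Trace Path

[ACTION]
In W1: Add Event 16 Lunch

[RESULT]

      ┃             ┃                         
      ┃5*           ┃                         
      ┃2            ┃                         
      ┃9            ┃                         
      ┃6            ┃                         
━━━━━━┛             ┃                         
                    ┃                         
                    ┃                         
━━━━━━━━━━━━━━━━━━━━┛                         
                                              
                                              
                                              
                                              
                                              


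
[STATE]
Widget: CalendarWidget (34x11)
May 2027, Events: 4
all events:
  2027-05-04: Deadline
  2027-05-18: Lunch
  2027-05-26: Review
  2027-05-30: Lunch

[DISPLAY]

             May 2027             
Mo Tu We Th Fr Sa Su              
                1  2              
 3  4*  5  6  7  8  9             
10 11 12 13 14 15 16              
17 18* 19 20 21 22 23             
24 25 26* 27 28 29 30*            
31                                
                                  
                                  
                                  


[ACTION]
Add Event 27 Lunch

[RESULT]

             May 2027             
Mo Tu We Th Fr Sa Su              
                1  2              
 3  4*  5  6  7  8  9             
10 11 12 13 14 15 16              
17 18* 19 20 21 22 23             
24 25 26* 27* 28 29 30*           
31                                
                                  
                                  
                                  


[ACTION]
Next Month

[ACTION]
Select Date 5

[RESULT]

            June 2027             
Mo Tu We Th Fr Sa Su              
    1  2  3  4 [ 5]  6            
 7  8  9 10 11 12 13              
14 15 16 17 18 19 20              
21 22 23 24 25 26 27              
28 29 30                          
                                  
                                  
                                  
                                  


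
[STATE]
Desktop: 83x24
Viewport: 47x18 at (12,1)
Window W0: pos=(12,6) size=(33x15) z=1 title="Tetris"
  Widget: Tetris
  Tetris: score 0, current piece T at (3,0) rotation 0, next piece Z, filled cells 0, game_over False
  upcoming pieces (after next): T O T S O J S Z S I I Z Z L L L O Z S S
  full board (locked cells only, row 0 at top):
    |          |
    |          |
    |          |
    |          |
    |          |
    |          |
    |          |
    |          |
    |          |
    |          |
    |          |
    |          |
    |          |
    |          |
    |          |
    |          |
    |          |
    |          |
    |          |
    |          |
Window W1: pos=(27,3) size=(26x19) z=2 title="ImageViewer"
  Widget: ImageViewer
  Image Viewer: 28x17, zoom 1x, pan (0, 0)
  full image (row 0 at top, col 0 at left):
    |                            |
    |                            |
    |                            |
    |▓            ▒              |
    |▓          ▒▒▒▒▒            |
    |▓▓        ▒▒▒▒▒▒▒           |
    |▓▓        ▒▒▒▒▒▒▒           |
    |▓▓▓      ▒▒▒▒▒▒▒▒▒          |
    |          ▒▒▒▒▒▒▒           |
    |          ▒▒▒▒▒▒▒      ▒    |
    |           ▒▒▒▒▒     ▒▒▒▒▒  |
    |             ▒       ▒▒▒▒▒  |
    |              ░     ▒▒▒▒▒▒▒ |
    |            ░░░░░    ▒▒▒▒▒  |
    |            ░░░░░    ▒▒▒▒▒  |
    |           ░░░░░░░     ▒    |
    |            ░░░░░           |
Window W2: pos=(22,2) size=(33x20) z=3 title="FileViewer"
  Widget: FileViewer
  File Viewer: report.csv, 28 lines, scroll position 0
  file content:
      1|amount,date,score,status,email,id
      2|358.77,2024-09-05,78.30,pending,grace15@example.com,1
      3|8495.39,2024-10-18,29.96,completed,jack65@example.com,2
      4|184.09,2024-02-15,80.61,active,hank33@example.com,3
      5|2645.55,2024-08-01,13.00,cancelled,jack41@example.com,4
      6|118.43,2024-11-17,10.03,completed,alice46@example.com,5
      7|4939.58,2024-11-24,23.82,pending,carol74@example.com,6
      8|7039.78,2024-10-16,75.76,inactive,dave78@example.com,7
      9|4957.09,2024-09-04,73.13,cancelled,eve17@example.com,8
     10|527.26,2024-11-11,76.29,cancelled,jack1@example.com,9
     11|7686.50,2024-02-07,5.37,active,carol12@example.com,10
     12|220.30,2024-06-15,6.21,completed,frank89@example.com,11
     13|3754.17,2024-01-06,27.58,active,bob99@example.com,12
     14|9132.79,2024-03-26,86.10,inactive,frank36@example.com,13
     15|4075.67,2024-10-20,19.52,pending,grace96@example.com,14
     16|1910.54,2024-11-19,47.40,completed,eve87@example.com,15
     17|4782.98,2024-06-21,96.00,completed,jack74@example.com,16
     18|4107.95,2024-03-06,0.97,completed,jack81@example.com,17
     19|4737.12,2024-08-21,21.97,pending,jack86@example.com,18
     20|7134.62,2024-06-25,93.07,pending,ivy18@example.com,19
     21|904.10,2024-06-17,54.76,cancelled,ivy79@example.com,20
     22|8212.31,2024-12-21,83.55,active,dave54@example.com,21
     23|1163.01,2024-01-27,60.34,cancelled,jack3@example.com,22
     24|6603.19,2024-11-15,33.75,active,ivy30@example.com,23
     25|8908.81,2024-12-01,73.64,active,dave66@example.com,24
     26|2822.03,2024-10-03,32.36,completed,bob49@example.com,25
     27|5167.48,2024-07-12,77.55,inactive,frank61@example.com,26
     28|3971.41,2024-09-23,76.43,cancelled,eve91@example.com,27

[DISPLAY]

                                               
          ┏━━━━━━━━━━━━━━━━━━━━━━━━━━━━━━━┓    
          ┃ FileViewer                    ┃    
          ┠───────────────────────────────┨    
          ┃amount,date,score,status,email▲┃    
┏━━━━━━━━━┃358.77,2024-09-05,78.30,pendin█┃    
┃ Tetris  ┃8495.39,2024-10-18,29.96,compl░┃    
┠─────────┃184.09,2024-02-15,80.61,active░┃    
┃         ┃2645.55,2024-08-01,13.00,cance░┃    
┃         ┃118.43,2024-11-17,10.03,comple░┃    
┃         ┃4939.58,2024-11-24,23.82,pendi░┃    
┃         ┃7039.78,2024-10-16,75.76,inact░┃    
┃         ┃4957.09,2024-09-04,73.13,cance░┃    
┃         ┃527.26,2024-11-11,76.29,cancel░┃    
┃         ┃7686.50,2024-02-07,5.37,active░┃    
┃         ┃220.30,2024-06-15,6.21,complet░┃    
┃         ┃3754.17,2024-01-06,27.58,activ░┃    
┃         ┃9132.79,2024-03-26,86.10,inact░┃    


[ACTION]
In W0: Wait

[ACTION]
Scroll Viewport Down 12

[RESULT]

┏━━━━━━━━━┃358.77,2024-09-05,78.30,pendin█┃    
┃ Tetris  ┃8495.39,2024-10-18,29.96,compl░┃    
┠─────────┃184.09,2024-02-15,80.61,active░┃    
┃         ┃2645.55,2024-08-01,13.00,cance░┃    
┃         ┃118.43,2024-11-17,10.03,comple░┃    
┃         ┃4939.58,2024-11-24,23.82,pendi░┃    
┃         ┃7039.78,2024-10-16,75.76,inact░┃    
┃         ┃4957.09,2024-09-04,73.13,cance░┃    
┃         ┃527.26,2024-11-11,76.29,cancel░┃    
┃         ┃7686.50,2024-02-07,5.37,active░┃    
┃         ┃220.30,2024-06-15,6.21,complet░┃    
┃         ┃3754.17,2024-01-06,27.58,activ░┃    
┃         ┃9132.79,2024-03-26,86.10,inact░┃    
┃         ┃4075.67,2024-10-20,19.52,pendi░┃    
┗━━━━━━━━━┃1910.54,2024-11-19,47.40,compl▼┃    
          ┗━━━━━━━━━━━━━━━━━━━━━━━━━━━━━━━┛    
                                               
                                               


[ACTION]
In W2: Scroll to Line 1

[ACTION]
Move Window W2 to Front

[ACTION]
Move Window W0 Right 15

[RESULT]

          ┃358.77,2024-09-05,78.30,pendin█┃━━━━
          ┃8495.39,2024-10-18,29.96,compl░┃    
          ┃184.09,2024-02-15,80.61,active░┃────
          ┃2645.55,2024-08-01,13.00,cance░┃    
          ┃118.43,2024-11-17,10.03,comple░┃    
          ┃4939.58,2024-11-24,23.82,pendi░┃    
          ┃7039.78,2024-10-16,75.76,inact░┃    
          ┃4957.09,2024-09-04,73.13,cance░┃    
          ┃527.26,2024-11-11,76.29,cancel░┃    
          ┃7686.50,2024-02-07,5.37,active░┃    
          ┃220.30,2024-06-15,6.21,complet░┃    
          ┃3754.17,2024-01-06,27.58,activ░┃    
          ┃9132.79,2024-03-26,86.10,inact░┃    
          ┃4075.67,2024-10-20,19.52,pendi░┃    
          ┃1910.54,2024-11-19,47.40,compl▼┃━━━━
          ┗━━━━━━━━━━━━━━━━━━━━━━━━━━━━━━━┛    
                                               
                                               
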